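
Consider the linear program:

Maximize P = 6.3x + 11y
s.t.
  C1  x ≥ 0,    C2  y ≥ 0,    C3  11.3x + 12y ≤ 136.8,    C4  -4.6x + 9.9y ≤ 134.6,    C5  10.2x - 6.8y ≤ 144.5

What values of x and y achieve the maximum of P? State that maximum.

Feasible corners and P = 6.3x + 11y:
  (0, 0) → P = 0
  (0, 57/5) → P = 627/5
  (1368/113, 0) → P = 43092/565

The binding constraints are x = 0 and 11.3x + 12y = 136.8.
Solving simultaneously gives x = 0, y = 57/5.

x = 0, y = 11.4, maximum P = 125.4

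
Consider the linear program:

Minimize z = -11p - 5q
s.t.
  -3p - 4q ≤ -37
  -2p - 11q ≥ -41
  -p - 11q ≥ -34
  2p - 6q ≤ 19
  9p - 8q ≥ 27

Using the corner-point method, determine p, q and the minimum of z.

p = 455/34, q = 22/17, minimum z = -5225/34

Corner points and z = -11p - 5q:
  (243/25, 49/25) → z = -2918/25
  (149/13, 17/26) → z = -3363/26
  (455/34, 22/17) → z = -5225/34

At the optimal vertex, -2p - 11q = -41 and 2p - 6q = 19.
Solving simultaneously gives p = 455/34, q = 22/17.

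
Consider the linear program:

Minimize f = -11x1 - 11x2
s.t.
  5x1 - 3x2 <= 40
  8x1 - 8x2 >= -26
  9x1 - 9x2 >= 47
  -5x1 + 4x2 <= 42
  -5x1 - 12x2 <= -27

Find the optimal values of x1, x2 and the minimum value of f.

x1 = 73/6, x2 = 125/18, minimum f = -1892/9

Extreme points and f = -11x1 - 11x2:
  (73/6, 125/18) → f = -1892/9
  (187/25, -13/15) → f = -5456/75
  (269/51, 8/153) → f = -8965/153

The binding constraints are 5x1 - 3x2 = 40 and 9x1 - 9x2 = 47.
Solving simultaneously gives x1 = 73/6, x2 = 125/18.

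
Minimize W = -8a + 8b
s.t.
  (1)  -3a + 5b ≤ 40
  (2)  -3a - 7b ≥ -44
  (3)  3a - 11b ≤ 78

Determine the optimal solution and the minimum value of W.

a = 515/27, b = -17/9, minimum W = -4528/27

Extreme points and W = -8a + 8b:
  (-5/3, 7) → W = 208/3
  (-415/9, -59/3) → W = 1904/9
  (515/27, -17/9) → W = -4528/27

At the optimal vertex, -3a - 7b = -44 and 3a - 11b = 78.
Solving simultaneously gives a = 515/27, b = -17/9.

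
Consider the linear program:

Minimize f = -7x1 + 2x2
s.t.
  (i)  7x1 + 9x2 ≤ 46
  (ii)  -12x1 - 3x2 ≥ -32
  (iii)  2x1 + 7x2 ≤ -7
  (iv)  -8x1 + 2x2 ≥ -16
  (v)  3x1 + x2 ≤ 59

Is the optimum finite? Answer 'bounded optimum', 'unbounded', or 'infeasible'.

From the feasible point (49/30, -22/15), moving in the direction (-2, -8) keeps every constraint satisfied while f decreases without bound.

unbounded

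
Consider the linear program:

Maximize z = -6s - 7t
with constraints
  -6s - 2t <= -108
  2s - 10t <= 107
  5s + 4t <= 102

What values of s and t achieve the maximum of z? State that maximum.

s = 647/32, t = -213/32, maximum z = -2391/32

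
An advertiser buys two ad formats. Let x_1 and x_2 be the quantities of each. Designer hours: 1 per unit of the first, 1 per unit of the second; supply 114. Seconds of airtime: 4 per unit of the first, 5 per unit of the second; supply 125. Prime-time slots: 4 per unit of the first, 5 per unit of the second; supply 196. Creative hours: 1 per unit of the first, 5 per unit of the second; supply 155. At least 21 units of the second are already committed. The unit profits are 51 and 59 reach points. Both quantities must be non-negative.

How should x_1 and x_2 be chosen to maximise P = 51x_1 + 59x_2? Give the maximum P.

Vertices and P = 51x_1 + 59x_2:
  (0, 25) → P = 1475
  (0, 21) → P = 1239
  (5, 21) → P = 1494

At the optimal vertex, 4x_1 + 5x_2 = 125 and x_2 = 21.
Solving simultaneously gives x_1 = 5, x_2 = 21.

x_1 = 5, x_2 = 21, maximum P = 1494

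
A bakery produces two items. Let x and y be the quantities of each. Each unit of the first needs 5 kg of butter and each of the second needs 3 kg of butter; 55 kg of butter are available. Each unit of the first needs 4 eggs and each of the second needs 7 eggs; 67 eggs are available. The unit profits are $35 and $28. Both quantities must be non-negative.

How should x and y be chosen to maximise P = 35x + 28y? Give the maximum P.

Vertices and P = 35x + 28y:
  (0, 0) → P = 0
  (0, 67/7) → P = 268
  (11, 0) → P = 385
  (8, 5) → P = 420

x = 8, y = 5, maximum P = 420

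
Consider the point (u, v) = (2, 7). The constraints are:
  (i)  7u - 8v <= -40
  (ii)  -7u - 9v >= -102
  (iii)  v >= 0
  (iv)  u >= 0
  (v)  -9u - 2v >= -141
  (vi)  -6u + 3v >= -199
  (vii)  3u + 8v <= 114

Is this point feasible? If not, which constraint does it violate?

feasible

(i): -42 ≤ -40 ✓
(ii): -77 ≥ -102 ✓
(iii): 7 ≥ 0 ✓
(iv): 2 ≥ 0 ✓
(v): -32 ≥ -141 ✓
(vi): 9 ≥ -199 ✓
(vii): 62 ≤ 114 ✓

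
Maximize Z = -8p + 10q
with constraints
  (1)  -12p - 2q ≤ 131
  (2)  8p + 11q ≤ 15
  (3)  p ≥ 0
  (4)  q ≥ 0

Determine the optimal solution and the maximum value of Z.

Vertices and Z = -8p + 10q:
  (0, 15/11) → Z = 150/11
  (15/8, 0) → Z = -15
  (0, 0) → Z = 0

p = 0, q = 15/11, maximum Z = 150/11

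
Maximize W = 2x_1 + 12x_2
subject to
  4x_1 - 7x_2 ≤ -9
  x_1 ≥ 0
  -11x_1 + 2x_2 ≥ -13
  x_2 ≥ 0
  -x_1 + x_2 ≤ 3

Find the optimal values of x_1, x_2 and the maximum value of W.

Vertices and W = 2x_1 + 12x_2:
  (0, 9/7) → W = 108/7
  (109/69, 151/69) → W = 2030/69
  (0, 3) → W = 36
  (19/9, 46/9) → W = 590/9

The optimum lies where -11x_1 + 2x_2 = -13 and -x_1 + x_2 = 3.
Solving simultaneously gives x_1 = 19/9, x_2 = 46/9.

x_1 = 19/9, x_2 = 46/9, maximum W = 590/9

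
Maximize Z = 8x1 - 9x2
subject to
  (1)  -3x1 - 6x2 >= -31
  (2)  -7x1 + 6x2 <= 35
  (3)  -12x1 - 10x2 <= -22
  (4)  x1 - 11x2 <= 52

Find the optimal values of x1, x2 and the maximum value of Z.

x1 = 653/39, x2 = -125/39, maximum Z = 6349/39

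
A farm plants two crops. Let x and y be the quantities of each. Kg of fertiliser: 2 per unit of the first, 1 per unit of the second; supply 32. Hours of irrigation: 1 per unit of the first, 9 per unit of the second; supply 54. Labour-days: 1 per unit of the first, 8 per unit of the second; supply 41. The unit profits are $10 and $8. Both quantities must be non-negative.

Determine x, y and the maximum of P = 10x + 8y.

Corner points and P = 10x + 8y:
  (0, 0) → P = 0
  (0, 41/8) → P = 41
  (16, 0) → P = 160
  (43/3, 10/3) → P = 170

x = 43/3, y = 10/3, maximum P = 170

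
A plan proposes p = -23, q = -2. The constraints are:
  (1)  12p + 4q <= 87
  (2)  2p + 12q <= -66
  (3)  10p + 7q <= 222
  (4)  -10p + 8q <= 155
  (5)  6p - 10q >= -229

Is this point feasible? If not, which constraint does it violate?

not feasible — violates (4)

Constraint (4): -10p + 8q = 214, which is not ≤ 155. All other constraints are satisfied.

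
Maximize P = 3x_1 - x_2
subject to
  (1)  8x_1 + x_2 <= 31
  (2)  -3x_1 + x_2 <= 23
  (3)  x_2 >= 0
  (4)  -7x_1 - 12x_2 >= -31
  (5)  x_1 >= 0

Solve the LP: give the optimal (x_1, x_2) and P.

Vertices and P = 3x_1 - x_2:
  (31/8, 0) → P = 93/8
  (341/89, 31/89) → P = 992/89
  (0, 0) → P = 0
  (0, 31/12) → P = -31/12

The optimum lies where 8x_1 + x_2 = 31 and x_2 = 0.
Solving simultaneously gives x_1 = 31/8, x_2 = 0.

x_1 = 31/8, x_2 = 0, maximum P = 93/8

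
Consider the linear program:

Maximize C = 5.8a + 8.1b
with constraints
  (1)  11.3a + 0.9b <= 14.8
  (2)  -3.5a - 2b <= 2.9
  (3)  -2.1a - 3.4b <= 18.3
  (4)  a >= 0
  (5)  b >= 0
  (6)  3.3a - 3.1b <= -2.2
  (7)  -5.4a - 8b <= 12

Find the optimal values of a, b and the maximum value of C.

a = 0, b = 148/9, maximum C = 666/5

Extreme points and C = 5.8a + 8.1b:
  (0, 148/9) → C = 666/5
  (439/380, 737/380) → C = 85159/3800
  (0, 22/31) → C = 891/155

The optimum lies where 11.3a + 0.9b = 14.8 and a = 0.
Solving simultaneously gives a = 0, b = 148/9.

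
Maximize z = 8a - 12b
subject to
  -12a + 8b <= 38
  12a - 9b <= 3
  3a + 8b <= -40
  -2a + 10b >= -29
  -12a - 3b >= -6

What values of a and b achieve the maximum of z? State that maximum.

a = -84/23, b = -167/46, maximum z = 330/23

Corner points and z = 8a - 12b:
  (-26/5, -61/20) → z = -5
  (-153/26, -53/13) → z = 24/13
  (-84/23, -167/46) → z = 330/23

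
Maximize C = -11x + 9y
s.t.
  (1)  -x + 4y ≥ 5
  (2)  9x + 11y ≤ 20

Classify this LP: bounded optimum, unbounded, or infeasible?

unbounded

From the feasible point (25/47, 65/47), moving in the direction (-4, -1) keeps every constraint satisfied while C increases without bound.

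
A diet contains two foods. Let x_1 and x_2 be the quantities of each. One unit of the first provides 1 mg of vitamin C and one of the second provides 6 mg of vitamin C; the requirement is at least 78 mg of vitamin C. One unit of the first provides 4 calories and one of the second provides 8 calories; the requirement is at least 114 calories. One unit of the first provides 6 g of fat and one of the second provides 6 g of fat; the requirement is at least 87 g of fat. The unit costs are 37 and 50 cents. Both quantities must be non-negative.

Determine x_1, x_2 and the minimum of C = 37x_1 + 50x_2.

x_1 = 1/2, x_2 = 14, minimum C = 1437/2

Corner points and C = 37x_1 + 50x_2:
  (0, 29/2) → C = 725
  (78, 0) → C = 2886
  (15/4, 99/8) → C = 1515/2
  (1/2, 14) → C = 1437/2
The feasible region is unbounded (it extends along (0, 1), (1, 0)), but C strictly increases along every unbounded feasible direction, so there is no improving ray and the minimum is attained at a vertex.

The optimum lies where 4x_1 + 8x_2 = 114 and 6x_1 + 6x_2 = 87.
Solving simultaneously gives x_1 = 1/2, x_2 = 14.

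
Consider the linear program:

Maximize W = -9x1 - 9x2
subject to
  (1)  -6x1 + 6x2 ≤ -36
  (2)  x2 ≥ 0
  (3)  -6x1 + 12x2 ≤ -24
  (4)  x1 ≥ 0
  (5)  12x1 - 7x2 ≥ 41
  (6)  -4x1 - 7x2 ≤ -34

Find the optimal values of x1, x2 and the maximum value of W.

x1 = 76/11, x2 = 10/11, maximum W = -774/11

Corner points and W = -9x1 - 9x2:
  (8, 2) → W = -90
  (76/11, 10/11) → W = -774/11
  (17/2, 0) → W = -153/2
The feasible region is unbounded (it extends along (1, 0), (2, 1)), but W strictly decreases along every unbounded feasible direction, so there is no improving ray and the maximum is attained at a vertex.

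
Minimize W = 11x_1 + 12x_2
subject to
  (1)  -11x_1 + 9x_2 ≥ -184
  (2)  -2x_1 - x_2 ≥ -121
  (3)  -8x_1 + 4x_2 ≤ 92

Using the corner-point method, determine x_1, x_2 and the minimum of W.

x_1 = -391/7, x_2 = -621/7, minimum W = -1679

Corner points and W = 11x_1 + 12x_2:
  (1273/29, 963/29) → W = 25559/29
  (-391/7, -621/7) → W = -1679
  (49/2, 72) → W = 2267/2

The optimum lies where -11x_1 + 9x_2 = -184 and -8x_1 + 4x_2 = 92.
Solving simultaneously gives x_1 = -391/7, x_2 = -621/7.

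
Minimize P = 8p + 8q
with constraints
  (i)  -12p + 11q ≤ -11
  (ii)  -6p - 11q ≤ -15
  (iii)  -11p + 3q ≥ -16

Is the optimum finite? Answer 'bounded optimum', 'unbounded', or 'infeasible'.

Vertices and P = 8p + 8q:
  (13/9, 19/33) → P = 1600/99
  (143/85, 71/85) → P = 1712/85
  (221/139, 69/139) → P = 2320/139
The feasible region has finitely many vertices and no improving ray; the minimum is 1600/99 at (13/9, 19/33).

bounded optimum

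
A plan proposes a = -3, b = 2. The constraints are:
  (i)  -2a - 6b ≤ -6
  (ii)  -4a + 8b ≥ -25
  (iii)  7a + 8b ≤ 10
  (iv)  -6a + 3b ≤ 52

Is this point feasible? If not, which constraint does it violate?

(i): -6 ≤ -6 ✓
(ii): 28 ≥ -25 ✓
(iii): -5 ≤ 10 ✓
(iv): 24 ≤ 52 ✓

feasible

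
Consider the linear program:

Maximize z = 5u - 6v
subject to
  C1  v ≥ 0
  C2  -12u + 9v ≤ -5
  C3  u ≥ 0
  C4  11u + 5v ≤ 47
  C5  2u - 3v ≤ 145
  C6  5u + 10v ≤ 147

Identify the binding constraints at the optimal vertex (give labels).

Vertices and z = 5u - 6v:
  (5/12, 0) → z = 25/12
  (47/11, 0) → z = 235/11
  (448/159, 509/159) → z = -814/159

The maximum is at (47/11, 0). Substituting into each constraint, equality holds for C1 and C4; the remaining constraints have slack.

C1 and C4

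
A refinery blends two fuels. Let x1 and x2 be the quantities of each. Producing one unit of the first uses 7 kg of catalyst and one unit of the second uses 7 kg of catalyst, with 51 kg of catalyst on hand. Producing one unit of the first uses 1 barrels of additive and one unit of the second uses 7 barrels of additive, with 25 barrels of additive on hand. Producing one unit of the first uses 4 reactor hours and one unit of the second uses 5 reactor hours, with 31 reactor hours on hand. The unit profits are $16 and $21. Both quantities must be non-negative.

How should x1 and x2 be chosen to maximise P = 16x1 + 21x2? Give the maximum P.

x1 = 4, x2 = 3, maximum P = 127

Extreme points and P = 16x1 + 21x2:
  (0, 0) → P = 0
  (0, 25/7) → P = 75
  (51/7, 0) → P = 816/7
  (38/7, 13/7) → P = 881/7
  (4, 3) → P = 127

At the optimal vertex, x1 + 7x2 = 25 and 4x1 + 5x2 = 31.
Solving simultaneously gives x1 = 4, x2 = 3.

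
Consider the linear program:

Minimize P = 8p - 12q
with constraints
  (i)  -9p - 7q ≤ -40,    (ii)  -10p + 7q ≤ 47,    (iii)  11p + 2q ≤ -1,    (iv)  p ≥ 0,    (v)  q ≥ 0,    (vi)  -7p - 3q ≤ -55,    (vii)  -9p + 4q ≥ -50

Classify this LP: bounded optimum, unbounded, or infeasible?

The boundaries -10p + 7q = 47 and -7p - 3q = -55 meet at (244/79, 879/79), but that point violates 11p + 2q ≤ -1. Every candidate vertex is excluded by some other constraint, so the feasible region is empty.

infeasible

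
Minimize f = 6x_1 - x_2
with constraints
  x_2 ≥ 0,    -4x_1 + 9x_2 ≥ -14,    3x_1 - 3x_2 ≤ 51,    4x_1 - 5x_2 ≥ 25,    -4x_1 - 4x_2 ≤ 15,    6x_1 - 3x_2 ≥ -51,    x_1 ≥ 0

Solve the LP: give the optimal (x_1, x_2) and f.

x_1 = 155/16, x_2 = 11/4, minimum f = 443/8

Extreme points and f = 6x_1 - x_2:
  (139/5, 54/5) → f = 156
  (155/16, 11/4) → f = 443/8
  (60, 43) → f = 317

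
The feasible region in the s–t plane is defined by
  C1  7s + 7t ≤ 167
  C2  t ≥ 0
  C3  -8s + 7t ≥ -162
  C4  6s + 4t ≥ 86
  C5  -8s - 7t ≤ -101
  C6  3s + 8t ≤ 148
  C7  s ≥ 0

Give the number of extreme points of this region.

5

Pairwise boundary intersections that survive every other constraint:
  (329/15, 202/105)
  (60/7, 107/7)
  (81/4, 0)
  (43/3, 0)
  (8/3, 35/2)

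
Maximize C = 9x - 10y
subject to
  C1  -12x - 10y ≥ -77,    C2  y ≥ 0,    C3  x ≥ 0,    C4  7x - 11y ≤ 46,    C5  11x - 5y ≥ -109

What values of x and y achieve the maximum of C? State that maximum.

x = 77/12, y = 0, maximum C = 231/4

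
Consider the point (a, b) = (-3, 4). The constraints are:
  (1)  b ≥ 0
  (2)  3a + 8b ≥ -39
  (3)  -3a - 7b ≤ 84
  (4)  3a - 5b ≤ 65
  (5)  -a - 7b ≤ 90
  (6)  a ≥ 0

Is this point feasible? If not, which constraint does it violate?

Constraint (6): a = -3, which is not ≥ 0. All other constraints are satisfied.

not feasible — violates (6)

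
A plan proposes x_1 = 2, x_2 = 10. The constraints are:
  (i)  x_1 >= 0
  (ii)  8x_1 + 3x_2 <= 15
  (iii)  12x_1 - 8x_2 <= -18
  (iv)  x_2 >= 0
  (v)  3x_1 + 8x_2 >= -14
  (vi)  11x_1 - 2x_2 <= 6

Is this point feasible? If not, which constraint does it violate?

not feasible — violates (ii)

Constraint (ii): 8x_1 + 3x_2 = 46, which is not ≤ 15. All other constraints are satisfied.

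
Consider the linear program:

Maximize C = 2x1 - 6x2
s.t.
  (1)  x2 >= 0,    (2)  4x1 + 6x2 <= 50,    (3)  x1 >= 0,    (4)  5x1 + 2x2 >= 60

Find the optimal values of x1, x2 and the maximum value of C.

x1 = 25/2, x2 = 0, maximum C = 25

Feasible corners and C = 2x1 - 6x2:
  (25/2, 0) → C = 25
  (12, 0) → C = 24
  (130/11, 5/11) → C = 230/11

The binding constraints are x2 = 0 and 4x1 + 6x2 = 50.
Solving simultaneously gives x1 = 25/2, x2 = 0.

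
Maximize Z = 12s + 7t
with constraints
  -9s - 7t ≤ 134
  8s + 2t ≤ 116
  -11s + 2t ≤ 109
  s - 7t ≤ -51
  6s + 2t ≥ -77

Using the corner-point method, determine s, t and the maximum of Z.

Feasible corners and Z = 12s + 7t:
  (7/19, 1074/19) → Z = 7602/19
  (355/29, 262/29) → Z = 6094/29
  (-661/75, 452/75) → Z = -4768/75

The optimum lies where 8s + 2t = 116 and -11s + 2t = 109.
Solving simultaneously gives s = 7/19, t = 1074/19.

s = 7/19, t = 1074/19, maximum Z = 7602/19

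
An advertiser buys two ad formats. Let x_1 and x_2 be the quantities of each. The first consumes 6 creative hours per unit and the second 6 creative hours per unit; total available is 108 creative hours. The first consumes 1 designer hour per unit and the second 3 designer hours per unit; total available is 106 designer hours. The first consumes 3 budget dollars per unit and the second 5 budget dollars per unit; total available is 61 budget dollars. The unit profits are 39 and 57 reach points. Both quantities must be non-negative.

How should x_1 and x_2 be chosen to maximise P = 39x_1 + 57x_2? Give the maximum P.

Feasible corners and P = 39x_1 + 57x_2:
  (0, 0) → P = 0
  (0, 61/5) → P = 3477/5
  (18, 0) → P = 702
  (29/2, 7/2) → P = 765

At the optimal vertex, 6x_1 + 6x_2 = 108 and 3x_1 + 5x_2 = 61.
Solving simultaneously gives x_1 = 29/2, x_2 = 7/2.

x_1 = 29/2, x_2 = 7/2, maximum P = 765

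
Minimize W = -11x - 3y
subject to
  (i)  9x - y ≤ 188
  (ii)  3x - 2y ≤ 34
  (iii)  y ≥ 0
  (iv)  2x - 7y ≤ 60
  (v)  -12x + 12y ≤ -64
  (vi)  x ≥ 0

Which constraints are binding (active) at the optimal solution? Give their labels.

Extreme points and W = -11x - 3y:
  (114/5, 86/5) → W = -1512/5
  (137/6, 35/2) → W = -911/3
  (34/3, 0) → W = -374/3
  (16/3, 0) → W = -176/3

The minimum is at (137/6, 35/2). Substituting into each constraint, equality holds for (i) and (v); the remaining constraints have slack.

(i) and (v)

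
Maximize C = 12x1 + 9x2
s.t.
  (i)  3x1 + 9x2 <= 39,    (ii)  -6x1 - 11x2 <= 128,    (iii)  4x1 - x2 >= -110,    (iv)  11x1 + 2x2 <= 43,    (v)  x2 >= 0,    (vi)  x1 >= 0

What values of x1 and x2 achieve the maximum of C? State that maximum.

Feasible corners and C = 12x1 + 9x2:
  (103/31, 100/31) → C = 2136/31
  (0, 13/3) → C = 39
  (43/11, 0) → C = 516/11
  (0, 0) → C = 0

The optimum lies where 3x1 + 9x2 = 39 and 11x1 + 2x2 = 43.
Solving simultaneously gives x1 = 103/31, x2 = 100/31.

x1 = 103/31, x2 = 100/31, maximum C = 2136/31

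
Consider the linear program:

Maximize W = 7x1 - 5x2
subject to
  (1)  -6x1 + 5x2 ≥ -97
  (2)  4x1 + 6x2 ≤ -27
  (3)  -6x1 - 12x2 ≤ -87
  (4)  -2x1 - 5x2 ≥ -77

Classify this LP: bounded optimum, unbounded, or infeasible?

Vertices and W = 7x1 - 5x2:
  (-141/2, 85/2) → W = -706
  (-597/8, 181/4) → W = -5989/8
  (-163/2, 48) → W = -1621/2
The feasible region has finitely many vertices and no improving ray; the maximum is -706 at (-141/2, 85/2).

bounded optimum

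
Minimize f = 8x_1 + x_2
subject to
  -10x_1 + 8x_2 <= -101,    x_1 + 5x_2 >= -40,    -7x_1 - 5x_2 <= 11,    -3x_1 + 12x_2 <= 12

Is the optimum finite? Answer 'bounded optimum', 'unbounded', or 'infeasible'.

Vertices and f = 8x_1 + x_2:
  (417/106, -817/106) → f = 2519/106
  (109/8, 141/32) → f = 3629/32
  (29/6, -269/30) → f = 297/10
The feasible region has finitely many vertices and no improving ray; the minimum is 2519/106 at (417/106, -817/106).

bounded optimum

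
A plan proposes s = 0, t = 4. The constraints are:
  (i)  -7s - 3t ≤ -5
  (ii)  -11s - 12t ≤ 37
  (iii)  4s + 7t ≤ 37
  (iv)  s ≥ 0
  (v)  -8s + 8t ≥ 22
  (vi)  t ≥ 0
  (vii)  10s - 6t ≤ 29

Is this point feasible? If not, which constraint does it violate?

feasible

(i): -12 ≤ -5 ✓
(ii): -48 ≤ 37 ✓
(iii): 28 ≤ 37 ✓
(iv): 0 ≥ 0 ✓
(v): 32 ≥ 22 ✓
(vi): 4 ≥ 0 ✓
(vii): -24 ≤ 29 ✓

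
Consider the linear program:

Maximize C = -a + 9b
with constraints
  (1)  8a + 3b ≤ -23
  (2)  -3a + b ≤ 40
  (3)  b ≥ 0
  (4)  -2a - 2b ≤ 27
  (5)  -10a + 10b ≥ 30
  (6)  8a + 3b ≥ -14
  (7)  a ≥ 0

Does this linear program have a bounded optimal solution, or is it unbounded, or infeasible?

infeasible

Constraints 8a + 3b ≤ -23 and 8a + 3b ≥ -14 have parallel boundaries but demand opposite sides — no point can satisfy both, so the region is empty.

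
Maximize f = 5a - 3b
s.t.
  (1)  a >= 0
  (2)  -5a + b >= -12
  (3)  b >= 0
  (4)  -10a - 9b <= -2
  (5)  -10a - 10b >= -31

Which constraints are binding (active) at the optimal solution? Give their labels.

(2) and (3)

Vertices and f = 5a - 3b:
  (0, 2/9) → f = -2/3
  (0, 31/10) → f = -93/10
  (12/5, 0) → f = 12
  (151/60, 7/12) → f = 65/6
  (1/5, 0) → f = 1

The maximum is at (12/5, 0). Substituting into each constraint, equality holds for (2) and (3); the remaining constraints have slack.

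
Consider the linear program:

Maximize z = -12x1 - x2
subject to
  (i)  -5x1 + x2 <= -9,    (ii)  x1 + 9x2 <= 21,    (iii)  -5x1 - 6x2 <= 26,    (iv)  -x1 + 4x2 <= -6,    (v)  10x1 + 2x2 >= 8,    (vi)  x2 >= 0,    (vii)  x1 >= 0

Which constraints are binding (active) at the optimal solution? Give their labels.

(iv) and (vi)

Feasible corners and z = -12x1 - x2:
  (138/13, 15/13) → z = -1671/13
  (21, 0) → z = -252
  (6, 0) → z = -72

The maximum is at (6, 0). Substituting into each constraint, equality holds for (iv) and (vi); the remaining constraints have slack.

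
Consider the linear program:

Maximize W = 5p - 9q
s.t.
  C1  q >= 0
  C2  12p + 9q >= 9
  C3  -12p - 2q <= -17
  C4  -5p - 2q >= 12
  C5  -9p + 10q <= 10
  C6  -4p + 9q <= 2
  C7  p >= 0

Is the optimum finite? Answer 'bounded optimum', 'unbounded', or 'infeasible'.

The boundaries q = 0 and -12p - 2q = -17 meet at (17/12, 0), but that point violates -5p - 2q ≥ 12. Every candidate vertex is excluded by some other constraint, so the feasible region is empty.

infeasible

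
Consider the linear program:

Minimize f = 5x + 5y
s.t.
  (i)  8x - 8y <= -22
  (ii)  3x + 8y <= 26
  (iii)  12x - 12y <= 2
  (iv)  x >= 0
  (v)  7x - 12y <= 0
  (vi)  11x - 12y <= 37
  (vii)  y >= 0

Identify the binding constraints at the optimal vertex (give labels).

(i) and (iv)

Vertices and f = 5x + 5y:
  (4/11, 137/44) → f = 765/44
  (0, 11/4) → f = 55/4
  (0, 13/4) → f = 65/4

The minimum is at (0, 11/4). Substituting into each constraint, equality holds for (i) and (iv); the remaining constraints have slack.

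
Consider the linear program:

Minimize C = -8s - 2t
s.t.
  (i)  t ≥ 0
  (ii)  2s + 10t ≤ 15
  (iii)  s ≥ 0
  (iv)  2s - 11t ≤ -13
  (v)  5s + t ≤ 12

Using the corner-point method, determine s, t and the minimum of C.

Extreme points and C = -8s - 2t:
  (0, 3/2) → C = -3
  (5/6, 4/3) → C = -28/3
  (0, 13/11) → C = -26/11

s = 5/6, t = 4/3, minimum C = -28/3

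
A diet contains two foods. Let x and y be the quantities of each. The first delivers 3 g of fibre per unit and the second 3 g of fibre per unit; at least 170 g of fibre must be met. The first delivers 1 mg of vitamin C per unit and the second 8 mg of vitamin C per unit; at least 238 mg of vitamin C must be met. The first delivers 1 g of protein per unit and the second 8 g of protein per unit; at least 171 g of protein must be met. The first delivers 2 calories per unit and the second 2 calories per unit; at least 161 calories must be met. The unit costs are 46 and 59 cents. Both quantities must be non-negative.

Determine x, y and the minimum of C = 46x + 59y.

x = 58, y = 45/2, minimum C = 7991/2

Vertices and C = 46x + 59y:
  (0, 161/2) → C = 9499/2
  (238, 0) → C = 10948
  (58, 45/2) → C = 7991/2
The feasible region is unbounded (it extends along (0, 1), (1, 0)), but C strictly increases along every unbounded feasible direction, so there is no improving ray and the minimum is attained at a vertex.

At the optimal vertex, x + 8y = 238 and 2x + 2y = 161.
Solving simultaneously gives x = 58, y = 45/2.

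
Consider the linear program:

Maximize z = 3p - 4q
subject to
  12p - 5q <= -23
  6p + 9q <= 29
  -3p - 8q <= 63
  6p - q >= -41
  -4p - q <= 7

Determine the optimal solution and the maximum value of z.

Vertices and z = 3p - 4q:
  (-31/69, 81/23) → z = -355/23
  (-29/16, 1/4) → z = -103/16
  (-46/15, 79/15) → z = -454/15

p = -29/16, q = 1/4, maximum z = -103/16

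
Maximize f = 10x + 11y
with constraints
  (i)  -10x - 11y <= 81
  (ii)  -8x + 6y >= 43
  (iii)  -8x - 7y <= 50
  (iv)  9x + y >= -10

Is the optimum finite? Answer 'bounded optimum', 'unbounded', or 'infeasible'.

unbounded

From the feasible point (-103/62, 307/62), moving in the direction (6, 8) keeps every constraint satisfied while f increases without bound.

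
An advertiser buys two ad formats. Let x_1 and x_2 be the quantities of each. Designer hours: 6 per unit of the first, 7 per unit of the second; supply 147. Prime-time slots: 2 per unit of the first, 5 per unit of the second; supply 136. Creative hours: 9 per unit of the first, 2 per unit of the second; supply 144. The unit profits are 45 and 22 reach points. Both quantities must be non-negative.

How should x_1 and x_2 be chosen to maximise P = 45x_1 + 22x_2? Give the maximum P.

Extreme points and P = 45x_1 + 22x_2:
  (0, 0) → P = 0
  (0, 21) → P = 462
  (16, 0) → P = 720
  (14, 9) → P = 828

The binding constraints are 6x_1 + 7x_2 = 147 and 9x_1 + 2x_2 = 144.
Solving simultaneously gives x_1 = 14, x_2 = 9.

x_1 = 14, x_2 = 9, maximum P = 828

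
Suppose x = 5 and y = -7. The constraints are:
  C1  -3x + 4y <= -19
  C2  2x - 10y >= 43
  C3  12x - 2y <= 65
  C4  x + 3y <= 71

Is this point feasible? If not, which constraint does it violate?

Constraint C3: 12x - 2y = 74, which is not ≤ 65. All other constraints are satisfied.

not feasible — violates C3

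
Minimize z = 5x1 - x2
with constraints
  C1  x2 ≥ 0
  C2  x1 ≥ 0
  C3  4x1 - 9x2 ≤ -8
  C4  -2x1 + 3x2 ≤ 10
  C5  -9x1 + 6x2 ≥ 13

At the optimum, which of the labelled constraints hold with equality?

Extreme points and z = 5x1 - x2:
  (0, 10/3) → z = -10/3
  (0, 13/6) → z = -13/6
  (7/5, 64/15) → z = 41/15

The minimum is at (0, 10/3). Substituting into each constraint, equality holds for C2 and C4; the remaining constraints have slack.

C2 and C4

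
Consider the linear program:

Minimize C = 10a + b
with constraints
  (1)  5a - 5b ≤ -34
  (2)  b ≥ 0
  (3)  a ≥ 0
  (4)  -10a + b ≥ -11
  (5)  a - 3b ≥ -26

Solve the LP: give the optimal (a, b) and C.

Extreme points and C = 10a + b:
  (0, 34/5) → C = 34/5
  (89/45, 79/9) → C = 257/9
  (0, 26/3) → C = 26/3
  (59/29, 271/29) → C = 861/29

The binding constraints are 5a - 5b = -34 and a = 0.
Solving simultaneously gives a = 0, b = 34/5.

a = 0, b = 34/5, minimum C = 34/5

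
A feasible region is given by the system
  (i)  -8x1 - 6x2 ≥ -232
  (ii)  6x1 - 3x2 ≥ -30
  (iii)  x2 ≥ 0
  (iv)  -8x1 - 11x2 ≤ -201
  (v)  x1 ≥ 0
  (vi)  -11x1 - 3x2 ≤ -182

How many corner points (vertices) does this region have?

Intersecting each pair of boundary lines and keeping only the points that satisfy every inequality leaves:
  (29, 0)
  (66/7, 548/21)
  (201/8, 0)
  (1399/97, 755/97)

4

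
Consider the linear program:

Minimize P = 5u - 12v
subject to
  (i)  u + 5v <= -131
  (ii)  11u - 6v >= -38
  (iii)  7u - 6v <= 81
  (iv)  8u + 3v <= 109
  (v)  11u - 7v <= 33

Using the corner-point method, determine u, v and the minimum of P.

u = -16, v = -23, minimum P = 196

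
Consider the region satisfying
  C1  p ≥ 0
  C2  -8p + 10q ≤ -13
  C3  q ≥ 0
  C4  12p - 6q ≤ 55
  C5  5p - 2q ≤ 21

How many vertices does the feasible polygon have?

Of the 10 pairwise boundary intersections, those satisfying every inequality are:
  (13/8, 0)
  (92/17, 103/34)
  (21/5, 0)

3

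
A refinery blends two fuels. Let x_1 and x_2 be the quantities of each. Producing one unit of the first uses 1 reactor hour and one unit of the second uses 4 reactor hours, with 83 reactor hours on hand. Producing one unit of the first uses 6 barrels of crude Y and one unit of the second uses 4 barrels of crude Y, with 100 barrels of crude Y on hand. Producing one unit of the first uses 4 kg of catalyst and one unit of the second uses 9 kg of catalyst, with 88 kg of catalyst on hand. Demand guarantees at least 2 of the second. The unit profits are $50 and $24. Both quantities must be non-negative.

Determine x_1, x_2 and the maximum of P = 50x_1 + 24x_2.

x_1 = 46/3, x_2 = 2, maximum P = 2444/3

Extreme points and P = 50x_1 + 24x_2:
  (0, 88/9) → P = 704/3
  (0, 2) → P = 48
  (274/19, 64/19) → P = 15236/19
  (46/3, 2) → P = 2444/3

At the optimal vertex, 6x_1 + 4x_2 = 100 and x_2 = 2.
Solving simultaneously gives x_1 = 46/3, x_2 = 2.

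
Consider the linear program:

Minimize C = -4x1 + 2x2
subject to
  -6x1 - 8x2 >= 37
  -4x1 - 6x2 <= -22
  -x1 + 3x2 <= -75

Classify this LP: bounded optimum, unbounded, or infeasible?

The boundaries -6x1 - 8x2 = 37 and -4x1 - 6x2 = -22 meet at (-199/2, 70), but that point violates -x1 + 3x2 ≤ -75. Every candidate vertex is excluded by some other constraint, so the feasible region is empty.

infeasible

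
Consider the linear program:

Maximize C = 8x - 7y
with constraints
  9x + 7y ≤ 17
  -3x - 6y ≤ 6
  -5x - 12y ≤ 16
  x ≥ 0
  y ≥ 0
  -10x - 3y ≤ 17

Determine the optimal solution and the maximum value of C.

Vertices and C = 8x - 7y:
  (0, 17/7) → C = -17
  (17/9, 0) → C = 136/9
  (0, 0) → C = 0

The binding constraints are 9x + 7y = 17 and y = 0.
Solving simultaneously gives x = 17/9, y = 0.

x = 17/9, y = 0, maximum C = 136/9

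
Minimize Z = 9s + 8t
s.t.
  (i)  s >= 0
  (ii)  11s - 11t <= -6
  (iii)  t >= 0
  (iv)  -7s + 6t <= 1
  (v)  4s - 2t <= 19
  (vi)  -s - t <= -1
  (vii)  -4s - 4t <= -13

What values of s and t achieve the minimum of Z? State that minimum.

s = 25/11, t = 31/11, minimum Z = 43

Extreme points and Z = 9s + 8t:
  (25/11, 31/11) → Z = 43
  (221/22, 233/22) → Z = 3853/22
  (58/5, 137/10) → Z = 214

The optimum lies where 11s - 11t = -6 and -7s + 6t = 1.
Solving simultaneously gives s = 25/11, t = 31/11.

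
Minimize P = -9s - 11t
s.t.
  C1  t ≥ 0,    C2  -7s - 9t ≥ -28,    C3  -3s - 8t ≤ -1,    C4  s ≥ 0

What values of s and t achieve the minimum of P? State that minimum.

s = 4, t = 0, minimum P = -36

Feasible corners and P = -9s - 11t:
  (4, 0) → P = -36
  (1/3, 0) → P = -3
  (0, 28/9) → P = -308/9
  (0, 1/8) → P = -11/8

The binding constraints are t = 0 and -7s - 9t = -28.
Solving simultaneously gives s = 4, t = 0.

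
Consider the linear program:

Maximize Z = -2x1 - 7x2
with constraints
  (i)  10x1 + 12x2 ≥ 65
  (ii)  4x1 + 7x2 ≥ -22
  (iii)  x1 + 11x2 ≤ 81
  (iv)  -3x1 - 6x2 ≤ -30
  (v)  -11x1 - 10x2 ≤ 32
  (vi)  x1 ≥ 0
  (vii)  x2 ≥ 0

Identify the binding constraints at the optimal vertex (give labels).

Vertices and Z = -2x1 - 7x2:
  (5/4, 35/8) → Z = -265/8
  (0, 65/12) → Z = -455/12
  (0, 81/11) → Z = -567/11
  (81, 0) → Z = -162
  (10, 0) → Z = -20

The maximum is at (10, 0). Substituting into each constraint, equality holds for (iv) and (vii); the remaining constraints have slack.

(iv) and (vii)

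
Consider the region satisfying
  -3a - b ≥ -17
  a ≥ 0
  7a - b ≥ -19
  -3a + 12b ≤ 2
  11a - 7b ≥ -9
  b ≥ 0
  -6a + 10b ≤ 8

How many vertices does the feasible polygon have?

4

Of the 21 pairwise boundary intersections, those satisfying every inequality are:
  (202/39, 19/13)
  (17/3, 0)
  (0, 1/6)
  (0, 0)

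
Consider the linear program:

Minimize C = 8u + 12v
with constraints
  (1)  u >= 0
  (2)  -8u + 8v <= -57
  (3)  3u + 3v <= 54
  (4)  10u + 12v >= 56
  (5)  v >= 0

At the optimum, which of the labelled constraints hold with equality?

(2) and (5)

Feasible corners and C = 8u + 12v:
  (201/16, 87/16) → C = 663/4
  (57/8, 0) → C = 57
  (18, 0) → C = 144

The minimum is at (57/8, 0). Substituting into each constraint, equality holds for (2) and (5); the remaining constraints have slack.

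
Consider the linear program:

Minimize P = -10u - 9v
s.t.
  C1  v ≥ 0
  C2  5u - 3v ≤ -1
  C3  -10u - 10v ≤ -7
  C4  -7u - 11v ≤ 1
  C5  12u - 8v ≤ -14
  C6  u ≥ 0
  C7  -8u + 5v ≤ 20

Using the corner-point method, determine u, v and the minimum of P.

u = 55, v = 92, minimum P = -1378

Feasible corners and P = -10u - 9v:
  (17/2, 29/2) → P = -431/2
  (55, 92) → P = -1378
  (0, 7/4) → P = -63/4
  (0, 4) → P = -36

The optimum lies where 5u - 3v = -1 and -8u + 5v = 20.
Solving simultaneously gives u = 55, v = 92.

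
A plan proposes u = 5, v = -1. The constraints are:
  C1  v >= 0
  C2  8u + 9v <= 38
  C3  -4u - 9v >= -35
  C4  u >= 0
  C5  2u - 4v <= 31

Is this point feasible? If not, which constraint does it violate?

Constraint C1: v = -1, which is not ≥ 0. All other constraints are satisfied.

not feasible — violates C1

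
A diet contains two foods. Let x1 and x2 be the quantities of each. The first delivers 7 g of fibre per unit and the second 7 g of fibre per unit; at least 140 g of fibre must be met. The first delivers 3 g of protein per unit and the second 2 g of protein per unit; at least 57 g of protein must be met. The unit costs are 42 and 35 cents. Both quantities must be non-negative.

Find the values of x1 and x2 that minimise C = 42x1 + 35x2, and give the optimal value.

x1 = 17, x2 = 3, minimum C = 819

Corner points and C = 42x1 + 35x2:
  (0, 57/2) → C = 1995/2
  (20, 0) → C = 840
  (17, 3) → C = 819
The feasible region is unbounded (it extends along (0, 1), (1, 0)), but C strictly increases along every unbounded feasible direction, so there is no improving ray and the minimum is attained at a vertex.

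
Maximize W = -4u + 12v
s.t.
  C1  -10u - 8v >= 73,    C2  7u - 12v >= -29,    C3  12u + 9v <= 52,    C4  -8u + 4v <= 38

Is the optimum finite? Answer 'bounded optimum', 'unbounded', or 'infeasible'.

Extreme points and W = -4u + 12v:
  (1073/6, -698/3) → W = -10522/3
  (-149/26, -51/26) → W = -8/13
The feasible region has finitely many vertices and no improving ray; the maximum is -8/13 at (-149/26, -51/26).

bounded optimum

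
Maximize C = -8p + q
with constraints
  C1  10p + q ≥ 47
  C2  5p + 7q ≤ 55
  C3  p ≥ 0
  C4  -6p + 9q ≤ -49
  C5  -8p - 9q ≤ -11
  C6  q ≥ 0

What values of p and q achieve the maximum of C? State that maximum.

p = 49/6, q = 0, maximum C = -196/3

Extreme points and C = -8p + q:
  (838/87, 85/87) → C = -6619/87
  (11, 0) → C = -88
  (49/6, 0) → C = -196/3

At the optimal vertex, -6p + 9q = -49 and q = 0.
Solving simultaneously gives p = 49/6, q = 0.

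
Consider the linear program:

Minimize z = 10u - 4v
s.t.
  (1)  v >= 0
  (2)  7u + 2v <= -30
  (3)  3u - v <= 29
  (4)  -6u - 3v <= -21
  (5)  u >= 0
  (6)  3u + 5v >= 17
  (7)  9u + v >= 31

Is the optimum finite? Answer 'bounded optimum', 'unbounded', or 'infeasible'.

infeasible

The boundaries v = 0 and 3u - v = 29 meet at (29/3, 0), but that point violates 7u + 2v ≤ -30. Every candidate vertex is excluded by some other constraint, so the feasible region is empty.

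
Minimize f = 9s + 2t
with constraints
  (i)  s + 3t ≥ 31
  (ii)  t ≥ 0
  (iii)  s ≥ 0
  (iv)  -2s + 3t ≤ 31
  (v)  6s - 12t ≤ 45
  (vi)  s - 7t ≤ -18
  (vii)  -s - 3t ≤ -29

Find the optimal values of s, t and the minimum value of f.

Feasible corners and f = 9s + 2t:
  (0, 31/3) → f = 62/3
  (163/10, 49/10) → f = 313/2
  (177/10, 51/10) → f = 339/2
The feasible region is unbounded (it extends along (2, 1), (3, 2)), but f strictly increases along every unbounded feasible direction, so there is no improving ray and the minimum is attained at a vertex.

At the optimal vertex, s + 3t = 31 and s = 0.
Solving simultaneously gives s = 0, t = 31/3.

s = 0, t = 31/3, minimum f = 62/3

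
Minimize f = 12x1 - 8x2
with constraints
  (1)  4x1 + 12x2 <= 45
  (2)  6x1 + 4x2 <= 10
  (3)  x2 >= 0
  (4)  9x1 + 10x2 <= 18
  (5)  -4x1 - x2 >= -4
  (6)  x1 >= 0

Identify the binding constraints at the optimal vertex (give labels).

Extreme points and f = 12x1 - 8x2:
  (1, 0) → f = 12
  (0, 0) → f = 0
  (22/31, 36/31) → f = -24/31
  (0, 9/5) → f = -72/5

The minimum is at (0, 9/5). Substituting into each constraint, equality holds for (4) and (6); the remaining constraints have slack.

(4) and (6)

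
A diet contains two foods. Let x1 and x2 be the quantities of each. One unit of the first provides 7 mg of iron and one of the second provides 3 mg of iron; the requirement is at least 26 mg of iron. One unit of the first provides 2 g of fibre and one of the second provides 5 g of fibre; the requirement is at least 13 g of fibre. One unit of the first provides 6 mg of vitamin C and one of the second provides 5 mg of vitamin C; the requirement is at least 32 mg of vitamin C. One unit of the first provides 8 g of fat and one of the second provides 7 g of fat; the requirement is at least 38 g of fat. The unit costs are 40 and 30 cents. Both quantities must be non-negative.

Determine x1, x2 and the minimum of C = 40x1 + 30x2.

Corner points and C = 40x1 + 30x2:
  (0, 26/3) → C = 260
  (13/2, 0) → C = 260
  (2, 4) → C = 200
  (19/4, 7/10) → C = 211
The feasible region is unbounded (it extends along (0, 1), (1, 0)), but C strictly increases along every unbounded feasible direction, so there is no improving ray and the minimum is attained at a vertex.

x1 = 2, x2 = 4, minimum C = 200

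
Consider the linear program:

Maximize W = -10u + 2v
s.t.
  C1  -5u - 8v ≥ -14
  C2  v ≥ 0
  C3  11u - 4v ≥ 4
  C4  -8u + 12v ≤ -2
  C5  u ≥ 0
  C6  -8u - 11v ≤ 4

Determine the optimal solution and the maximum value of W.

Corner points and W = -10u + 2v:
  (14/5, 0) → W = -28
  (46/31, 51/62) → W = -409/31
  (4/11, 0) → W = -40/11
  (2/5, 1/10) → W = -19/5

At the optimal vertex, v = 0 and 11u - 4v = 4.
Solving simultaneously gives u = 4/11, v = 0.

u = 4/11, v = 0, maximum W = -40/11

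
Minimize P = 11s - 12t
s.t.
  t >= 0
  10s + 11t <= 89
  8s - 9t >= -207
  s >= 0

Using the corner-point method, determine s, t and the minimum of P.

Feasible corners and P = 11s - 12t:
  (89/10, 0) → P = 979/10
  (0, 0) → P = 0
  (0, 89/11) → P = -1068/11

At the optimal vertex, 10s + 11t = 89 and s = 0.
Solving simultaneously gives s = 0, t = 89/11.

s = 0, t = 89/11, minimum P = -1068/11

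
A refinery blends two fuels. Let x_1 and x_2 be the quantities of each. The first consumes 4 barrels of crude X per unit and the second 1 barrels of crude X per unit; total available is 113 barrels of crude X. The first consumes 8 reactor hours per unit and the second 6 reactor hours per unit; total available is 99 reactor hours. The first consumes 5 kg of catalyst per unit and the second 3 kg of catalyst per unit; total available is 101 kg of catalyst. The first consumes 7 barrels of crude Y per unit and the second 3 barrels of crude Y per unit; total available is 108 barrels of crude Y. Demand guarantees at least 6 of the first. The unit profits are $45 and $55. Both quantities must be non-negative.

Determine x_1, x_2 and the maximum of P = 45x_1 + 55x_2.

Extreme points and P = 45x_1 + 55x_2:
  (99/8, 0) → P = 4455/8
  (6, 0) → P = 270
  (6, 17/2) → P = 1475/2

The optimum lies where 8x_1 + 6x_2 = 99 and x_1 = 6.
Solving simultaneously gives x_1 = 6, x_2 = 17/2.

x_1 = 6, x_2 = 17/2, maximum P = 1475/2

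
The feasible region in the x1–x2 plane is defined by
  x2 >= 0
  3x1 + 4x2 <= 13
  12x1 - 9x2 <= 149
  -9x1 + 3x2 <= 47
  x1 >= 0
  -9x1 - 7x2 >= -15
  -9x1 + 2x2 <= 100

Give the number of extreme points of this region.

Intersecting each pair of boundary lines and keeping only the points that satisfy every inequality leaves:
  (0, 0)
  (5/3, 0)
  (0, 15/7)

3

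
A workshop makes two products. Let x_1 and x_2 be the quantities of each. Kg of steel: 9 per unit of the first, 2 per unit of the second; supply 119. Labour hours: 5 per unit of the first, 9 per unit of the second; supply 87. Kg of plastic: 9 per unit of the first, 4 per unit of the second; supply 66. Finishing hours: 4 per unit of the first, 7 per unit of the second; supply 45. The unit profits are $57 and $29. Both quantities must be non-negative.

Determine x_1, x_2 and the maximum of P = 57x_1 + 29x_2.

The optimum lies where 9x_1 + 4x_2 = 66 and 4x_1 + 7x_2 = 45.
Solving simultaneously gives x_1 = 6, x_2 = 3.

x_1 = 6, x_2 = 3, maximum P = 429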